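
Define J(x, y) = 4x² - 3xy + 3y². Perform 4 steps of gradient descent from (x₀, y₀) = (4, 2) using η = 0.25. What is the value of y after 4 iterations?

-6.8359375

∇J = (8x - 3y, -3x + 6y)
Step 1: at (4, 2), ∇J = (26, 0) → (4, 2) − 0.25·(26, 0) = (-2.5, 2)
Step 2: at (-2.5, 2), ∇J = (-26, 19.5) → (-2.5, 2) − 0.25·(-26, 19.5) = (4, -2.875)
Step 3: at (4, -2.875), ∇J = (40.625, -29.25) → (4, -2.875) − 0.25·(40.625, -29.25) = (-6.15625, 4.4375)
Step 4: at (-6.15625, 4.4375), ∇J = (-62.5625, 45.09375) → (-6.15625, 4.4375) − 0.25·(-62.5625, 45.09375) = (9.484375, -6.8359375)
y = -6.8359375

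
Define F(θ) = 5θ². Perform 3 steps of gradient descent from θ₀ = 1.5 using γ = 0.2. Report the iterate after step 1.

-1.5

F′(θ) = 10θ
Step 1: F′(1.5) = 15; θ₁ = 1.5 − 0.2·15 = -1.5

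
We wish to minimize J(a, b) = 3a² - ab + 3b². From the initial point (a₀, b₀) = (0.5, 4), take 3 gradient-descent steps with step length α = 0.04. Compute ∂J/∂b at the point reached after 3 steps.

∇J = (6a - b, -a + 6b)
(a₁, b₁) = (0.5, 4) − 0.04·(-1, 23.5) = (0.54, 3.06)
(a₂, b₂) = (0.54, 3.06) − 0.04·(0.18, 17.82) = (0.5328, 2.3472)
(a₃, b₃) = (0.5328, 2.3472) − 0.04·(0.8496, 13.5504) = (0.498816, 1.805184)
∂J/∂b at (0.498816, 1.805184) = 10.332288

10.332288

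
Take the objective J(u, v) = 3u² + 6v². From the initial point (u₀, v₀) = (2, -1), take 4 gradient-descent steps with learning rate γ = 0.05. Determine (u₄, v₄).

(0.4802, -0.0256)

∇J = (6u, 12v)
(u₁, v₁) = (2, -1) − 0.05·(12, -12) = (1.4, -0.4)
(u₂, v₂) = (1.4, -0.4) − 0.05·(8.4, -4.8) = (0.98, -0.16)
(u₃, v₃) = (0.98, -0.16) − 0.05·(5.88, -1.92) = (0.686, -0.064)
(u₄, v₄) = (0.686, -0.064) − 0.05·(4.116, -0.768) = (0.4802, -0.0256)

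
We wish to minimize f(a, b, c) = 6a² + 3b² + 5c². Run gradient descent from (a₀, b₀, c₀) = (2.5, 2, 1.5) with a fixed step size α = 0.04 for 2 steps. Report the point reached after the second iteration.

(0.676, 1.1552, 0.54)

∇f = (12a, 6b, 10c)
(a₁, b₁, c₁) = (2.5, 2, 1.5) − 0.04·(30, 12, 15) = (1.3, 1.52, 0.9)
(a₂, b₂, c₂) = (1.3, 1.52, 0.9) − 0.04·(15.6, 9.12, 9) = (0.676, 1.1552, 0.54)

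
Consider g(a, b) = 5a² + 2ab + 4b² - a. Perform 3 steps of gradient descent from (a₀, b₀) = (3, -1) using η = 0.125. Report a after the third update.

∇g = (10a + 2b - 1, 2a + 8b)
Step 1: at (3, -1), ∇g = (27, -2) → (3, -1) − 0.125·(27, -2) = (-0.375, -0.75)
Step 2: at (-0.375, -0.75), ∇g = (-6.25, -6.75) → (-0.375, -0.75) − 0.125·(-6.25, -6.75) = (0.40625, 0.09375)
Step 3: at (0.40625, 0.09375), ∇g = (3.25, 1.5625) → (0.40625, 0.09375) − 0.125·(3.25, 1.5625) = (0, -0.1015625)
a = 0

0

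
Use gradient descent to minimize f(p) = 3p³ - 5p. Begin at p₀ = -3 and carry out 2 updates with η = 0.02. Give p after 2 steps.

-8.097472

f′(p) = 9p² - 5
p₁ = -3 − 0.02·76 = -4.52
p₂ = -4.52 − 0.02·178.8736 = -8.097472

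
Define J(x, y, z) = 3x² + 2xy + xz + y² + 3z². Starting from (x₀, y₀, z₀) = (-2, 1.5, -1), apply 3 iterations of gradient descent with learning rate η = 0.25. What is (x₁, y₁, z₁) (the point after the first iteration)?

∇J = (6x + 2y + z, 2x + 2y, x + 6z)
(x₁, y₁, z₁) = (-2, 1.5, -1) − 0.25·(-10, -1, -8) = (0.5, 1.75, 1)

(0.5, 1.75, 1)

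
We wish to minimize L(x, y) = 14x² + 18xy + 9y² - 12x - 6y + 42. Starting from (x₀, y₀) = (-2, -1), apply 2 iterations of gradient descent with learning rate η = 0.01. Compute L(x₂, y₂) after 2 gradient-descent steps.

∇L = (28x + 18y - 12, 18x + 18y - 6)
(x₁, y₁) = (-2, -1) − 0.01·(-86, -60) = (-1.14, -0.4)
(x₂, y₂) = (-1.14, -0.4) − 0.01·(-51.12, -33.72) = (-0.6288, -0.0628)
L(-0.6288, -0.0628) = 56.20414224

56.20414224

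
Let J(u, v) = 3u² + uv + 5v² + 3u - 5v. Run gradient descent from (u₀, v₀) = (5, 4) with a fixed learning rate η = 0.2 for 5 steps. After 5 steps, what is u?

-1.9344

∇J = (6u + v + 3, u + 10v - 5)
Step 1: at (5, 4), ∇J = (37, 40) → (5, 4) − 0.2·(37, 40) = (-2.4, -4)
Step 2: at (-2.4, -4), ∇J = (-15.4, -47.4) → (-2.4, -4) − 0.2·(-15.4, -47.4) = (0.68, 5.48)
Step 3: at (0.68, 5.48), ∇J = (12.56, 50.48) → (0.68, 5.48) − 0.2·(12.56, 50.48) = (-1.832, -4.616)
Step 4: at (-1.832, -4.616), ∇J = (-12.608, -52.992) → (-1.832, -4.616) − 0.2·(-12.608, -52.992) = (0.6896, 5.9824)
Step 5: at (0.6896, 5.9824), ∇J = (13.12, 55.5136) → (0.6896, 5.9824) − 0.2·(13.12, 55.5136) = (-1.9344, -5.12032)
u = -1.9344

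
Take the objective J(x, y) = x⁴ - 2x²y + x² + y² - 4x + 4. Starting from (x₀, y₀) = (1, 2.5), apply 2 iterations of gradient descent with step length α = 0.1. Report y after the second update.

2.408

∇J = (4x³ - 4xy + 2x - 4, -2x² + 2y)
Step 1: at (1, 2.5), ∇J = (-8, 3) → (1, 2.5) − 0.1·(-8, 3) = (1.8, 2.2)
Step 2: at (1.8, 2.2), ∇J = (7.088, -2.08) → (1.8, 2.2) − 0.1·(7.088, -2.08) = (1.0912, 2.408)
y = 2.408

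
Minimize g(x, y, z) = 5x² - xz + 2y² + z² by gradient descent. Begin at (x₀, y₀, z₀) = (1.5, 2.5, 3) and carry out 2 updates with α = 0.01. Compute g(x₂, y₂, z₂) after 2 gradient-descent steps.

23.4675540675

∇g = (10x - z, 4y, -x + 2z)
(x₁, y₁, z₁) = (1.5, 2.5, 3) − 0.01·(12, 10, 4.5) = (1.38, 2.4, 2.955)
(x₂, y₂, z₂) = (1.38, 2.4, 2.955) − 0.01·(10.845, 9.6, 4.53) = (1.27155, 2.304, 2.9097)
g(1.27155, 2.304, 2.9097) = 23.4675540675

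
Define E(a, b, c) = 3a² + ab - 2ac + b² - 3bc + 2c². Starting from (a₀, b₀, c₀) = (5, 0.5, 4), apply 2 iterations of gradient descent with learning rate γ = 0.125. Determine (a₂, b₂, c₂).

∇E = (6a + b - 2c, a + 2b - 3c, -2a - 3b + 4c)
(a₁, b₁, c₁) = (5, 0.5, 4) − 0.125·(22.5, -6, 4.5) = (2.1875, 1.25, 3.4375)
(a₂, b₂, c₂) = (2.1875, 1.25, 3.4375) − 0.125·(7.5, -5.625, 5.625) = (1.25, 1.953125, 2.734375)

(1.25, 1.953125, 2.734375)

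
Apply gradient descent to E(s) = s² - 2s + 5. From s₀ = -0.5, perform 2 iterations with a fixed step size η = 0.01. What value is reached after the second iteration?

E′(s) = 2s - 2
s₁ = -0.5 − 0.01·(-3) = -0.47
s₂ = -0.47 − 0.01·(-2.94) = -0.4406

-0.4406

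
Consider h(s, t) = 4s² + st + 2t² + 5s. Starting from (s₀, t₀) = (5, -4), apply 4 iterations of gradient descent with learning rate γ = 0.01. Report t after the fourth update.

∇h = (8s + t + 5, s + 4t)
(s₁, t₁) = (5, -4) − 0.01·(41, -11) = (4.59, -3.89)
(s₂, t₂) = (4.59, -3.89) − 0.01·(37.83, -10.97) = (4.2117, -3.7803)
(s₃, t₃) = (4.2117, -3.7803) − 0.01·(34.9133, -10.9095) = (3.862567, -3.671205)
(s₄, t₄) = (3.862567, -3.671205) − 0.01·(32.229331, -10.822253) = (3.54027369, -3.56298247)
t = -3.56298247

-3.56298247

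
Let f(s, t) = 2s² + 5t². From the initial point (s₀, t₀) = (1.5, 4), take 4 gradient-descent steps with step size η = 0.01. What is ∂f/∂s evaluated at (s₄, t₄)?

5.09607936

∇f = (4s, 10t)
Step 1: at (1.5, 4), ∇f = (6, 40) → (1.5, 4) − 0.01·(6, 40) = (1.44, 3.6)
Step 2: at (1.44, 3.6), ∇f = (5.76, 36) → (1.44, 3.6) − 0.01·(5.76, 36) = (1.3824, 3.24)
Step 3: at (1.3824, 3.24), ∇f = (5.5296, 32.4) → (1.3824, 3.24) − 0.01·(5.5296, 32.4) = (1.327104, 2.916)
Step 4: at (1.327104, 2.916), ∇f = (5.308416, 29.16) → (1.327104, 2.916) − 0.01·(5.308416, 29.16) = (1.27401984, 2.6244)
∂f/∂s at (1.27401984, 2.6244) = 5.09607936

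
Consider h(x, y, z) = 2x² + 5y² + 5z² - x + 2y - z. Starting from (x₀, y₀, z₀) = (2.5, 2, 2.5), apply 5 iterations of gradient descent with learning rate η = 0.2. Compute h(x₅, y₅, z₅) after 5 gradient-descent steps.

∇h = (4x - 1, 10y + 2, 10z - 1)
(x₁, y₁, z₁) = (2.5, 2, 2.5) − 0.2·(9, 22, 24) = (0.7, -2.4, -2.3)
(x₂, y₂, z₂) = (0.7, -2.4, -2.3) − 0.2·(1.8, -22, -24) = (0.34, 2, 2.5)
(x₃, y₃, z₃) = (0.34, 2, 2.5) − 0.2·(0.36, 22, 24) = (0.268, -2.4, -2.3)
(x₄, y₄, z₄) = (0.268, -2.4, -2.3) − 0.2·(0.072, -22, -24) = (0.2536, 2, 2.5)
(x₅, y₅, z₅) = (0.2536, 2, 2.5) − 0.2·(0.0144, 22, 24) = (0.25072, -2.4, -2.3)
h(0.25072, -2.4, -2.3) = 52.6250010368

52.6250010368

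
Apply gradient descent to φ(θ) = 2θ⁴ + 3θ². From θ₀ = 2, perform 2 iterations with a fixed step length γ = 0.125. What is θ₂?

420

φ′(θ) = 8θ³ + 6θ
θ₁ = 2 − 0.125·76 = -7.5
θ₂ = -7.5 − 0.125·(-3420) = 420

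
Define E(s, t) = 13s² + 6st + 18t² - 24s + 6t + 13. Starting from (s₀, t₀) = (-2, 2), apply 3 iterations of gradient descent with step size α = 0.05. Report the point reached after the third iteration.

(0.717, -0.973)

∇E = (26s + 6t - 24, 6s + 36t + 6)
Step 1: at (-2, 2), ∇E = (-64, 66) → (-2, 2) − 0.05·(-64, 66) = (1.2, -1.3)
Step 2: at (1.2, -1.3), ∇E = (-0.6, -33.6) → (1.2, -1.3) − 0.05·(-0.6, -33.6) = (1.23, 0.38)
Step 3: at (1.23, 0.38), ∇E = (10.26, 27.06) → (1.23, 0.38) − 0.05·(10.26, 27.06) = (0.717, -0.973)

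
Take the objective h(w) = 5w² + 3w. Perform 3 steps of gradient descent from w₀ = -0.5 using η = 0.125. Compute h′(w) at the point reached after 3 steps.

0.03125

h′(w) = 10w + 3
w₁ = -0.5 − 0.125·(-2) = -0.25
w₂ = -0.25 − 0.125·0.5 = -0.3125
w₃ = -0.3125 − 0.125·(-0.125) = -0.296875
h′(w) at (-0.296875) = 0.03125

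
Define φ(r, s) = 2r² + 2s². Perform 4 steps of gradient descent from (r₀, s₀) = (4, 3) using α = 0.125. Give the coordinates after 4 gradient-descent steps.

(0.25, 0.1875)

∇φ = (4r, 4s)
Step 1: at (4, 3), ∇φ = (16, 12) → (4, 3) − 0.125·(16, 12) = (2, 1.5)
Step 2: at (2, 1.5), ∇φ = (8, 6) → (2, 1.5) − 0.125·(8, 6) = (1, 0.75)
Step 3: at (1, 0.75), ∇φ = (4, 3) → (1, 0.75) − 0.125·(4, 3) = (0.5, 0.375)
Step 4: at (0.5, 0.375), ∇φ = (2, 1.5) → (0.5, 0.375) − 0.125·(2, 1.5) = (0.25, 0.1875)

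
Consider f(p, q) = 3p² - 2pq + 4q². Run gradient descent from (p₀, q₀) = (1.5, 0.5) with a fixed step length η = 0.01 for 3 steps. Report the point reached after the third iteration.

(1.273508, 0.467756)

∇f = (6p - 2q, -2p + 8q)
Step 1: at (1.5, 0.5), ∇f = (8, 1) → (1.5, 0.5) − 0.01·(8, 1) = (1.42, 0.49)
Step 2: at (1.42, 0.49), ∇f = (7.54, 1.08) → (1.42, 0.49) − 0.01·(7.54, 1.08) = (1.3446, 0.4792)
Step 3: at (1.3446, 0.4792), ∇f = (7.1092, 1.1444) → (1.3446, 0.4792) − 0.01·(7.1092, 1.1444) = (1.273508, 0.467756)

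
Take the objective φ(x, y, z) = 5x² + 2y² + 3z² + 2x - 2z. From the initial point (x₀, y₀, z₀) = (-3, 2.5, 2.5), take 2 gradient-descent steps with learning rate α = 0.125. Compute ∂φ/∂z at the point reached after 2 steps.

∇φ = (10x + 2, 4y, 6z - 2)
Step 1: at (-3, 2.5, 2.5), ∇φ = (-28, 10, 13) → (-3, 2.5, 2.5) − 0.125·(-28, 10, 13) = (0.5, 1.25, 0.875)
Step 2: at (0.5, 1.25, 0.875), ∇φ = (7, 5, 3.25) → (0.5, 1.25, 0.875) − 0.125·(7, 5, 3.25) = (-0.375, 0.625, 0.46875)
∂φ/∂z at (-0.375, 0.625, 0.46875) = 0.8125

0.8125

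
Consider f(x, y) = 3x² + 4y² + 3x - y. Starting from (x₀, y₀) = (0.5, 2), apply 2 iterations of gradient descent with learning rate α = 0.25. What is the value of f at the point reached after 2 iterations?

13.4375

∇f = (6x + 3, 8y - 1)
(x₁, y₁) = (0.5, 2) − 0.25·(6, 15) = (-1, -1.75)
(x₂, y₂) = (-1, -1.75) − 0.25·(-3, -15) = (-0.25, 2)
f(-0.25, 2) = 13.4375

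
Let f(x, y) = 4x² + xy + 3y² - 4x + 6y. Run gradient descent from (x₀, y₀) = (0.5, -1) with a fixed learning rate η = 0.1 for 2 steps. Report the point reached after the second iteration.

(0.625, -1.08)

∇f = (8x + y - 4, x + 6y + 6)
(x₁, y₁) = (0.5, -1) − 0.1·(-1, 0.5) = (0.6, -1.05)
(x₂, y₂) = (0.6, -1.05) − 0.1·(-0.25, 0.3) = (0.625, -1.08)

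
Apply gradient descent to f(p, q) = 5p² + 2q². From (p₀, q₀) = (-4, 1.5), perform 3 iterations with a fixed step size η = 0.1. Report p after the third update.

∇f = (10p, 4q)
(p₁, q₁) = (-4, 1.5) − 0.1·(-40, 6) = (0, 0.9)
(p₂, q₂) = (0, 0.9) − 0.1·(0, 3.6) = (0, 0.54)
(p₃, q₃) = (0, 0.54) − 0.1·(0, 2.16) = (0, 0.324)
p = 0

0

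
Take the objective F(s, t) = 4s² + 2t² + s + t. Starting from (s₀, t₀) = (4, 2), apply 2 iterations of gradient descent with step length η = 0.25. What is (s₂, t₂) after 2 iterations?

∇F = (8s + 1, 4t + 1)
(s₁, t₁) = (4, 2) − 0.25·(33, 9) = (-4.25, -0.25)
(s₂, t₂) = (-4.25, -0.25) − 0.25·(-33, 0) = (4, -0.25)

(4, -0.25)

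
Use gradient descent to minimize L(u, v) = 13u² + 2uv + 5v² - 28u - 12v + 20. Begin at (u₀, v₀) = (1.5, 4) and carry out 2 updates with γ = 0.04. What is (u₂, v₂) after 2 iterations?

(0.8696, 2.0768)

∇L = (26u + 2v - 28, 2u + 10v - 12)
(u₁, v₁) = (1.5, 4) − 0.04·(19, 31) = (0.74, 2.76)
(u₂, v₂) = (0.74, 2.76) − 0.04·(-3.24, 17.08) = (0.8696, 2.0768)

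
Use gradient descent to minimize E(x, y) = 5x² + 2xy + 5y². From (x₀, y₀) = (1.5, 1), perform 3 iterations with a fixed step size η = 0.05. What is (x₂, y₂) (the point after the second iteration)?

∇E = (10x + 2y, 2x + 10y)
Step 1: at (1.5, 1), ∇E = (17, 13) → (1.5, 1) − 0.05·(17, 13) = (0.65, 0.35)
Step 2: at (0.65, 0.35), ∇E = (7.2, 4.8) → (0.65, 0.35) − 0.05·(7.2, 4.8) = (0.29, 0.11)

(0.29, 0.11)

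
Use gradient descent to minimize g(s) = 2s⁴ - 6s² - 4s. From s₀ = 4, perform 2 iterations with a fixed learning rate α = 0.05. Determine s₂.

g′(s) = 8s³ - 12s - 4
Step 1: g′(4) = 460; s₁ = 4 − 0.05·460 = -19
Step 2: g′(-19) = -54648; s₂ = -19 − 0.05·(-54648) = 2713.4

2713.4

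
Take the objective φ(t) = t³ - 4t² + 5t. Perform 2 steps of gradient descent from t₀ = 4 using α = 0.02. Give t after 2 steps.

φ′(t) = 3t² - 8t + 5
t₁ = 4 − 0.02·21 = 3.58
t₂ = 3.58 − 0.02·14.8092 = 3.283816

3.283816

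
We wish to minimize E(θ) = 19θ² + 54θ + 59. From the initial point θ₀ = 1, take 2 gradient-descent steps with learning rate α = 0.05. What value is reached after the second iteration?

E′(θ) = 38θ + 54
θ₁ = 1 − 0.05·92 = -3.6
θ₂ = -3.6 − 0.05·(-82.8) = 0.54

0.54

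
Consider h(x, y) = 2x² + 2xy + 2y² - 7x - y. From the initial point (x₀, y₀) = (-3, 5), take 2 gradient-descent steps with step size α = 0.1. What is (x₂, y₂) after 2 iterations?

∇h = (4x + 2y - 7, 2x + 4y - 1)
(x₁, y₁) = (-3, 5) − 0.1·(-9, 13) = (-2.1, 3.7)
(x₂, y₂) = (-2.1, 3.7) − 0.1·(-8, 9.6) = (-1.3, 2.74)

(-1.3, 2.74)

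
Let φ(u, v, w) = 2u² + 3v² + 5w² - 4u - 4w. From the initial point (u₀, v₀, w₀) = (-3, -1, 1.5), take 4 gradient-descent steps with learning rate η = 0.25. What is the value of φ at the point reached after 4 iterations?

∇φ = (4u - 4, 6v, 10w - 4)
(u₁, v₁, w₁) = (-3, -1, 1.5) − 0.25·(-16, -6, 11) = (1, 0.5, -1.25)
(u₂, v₂, w₂) = (1, 0.5, -1.25) − 0.25·(0, 3, -16.5) = (1, -0.25, 2.875)
(u₃, v₃, w₃) = (1, -0.25, 2.875) − 0.25·(0, -1.5, 24.75) = (1, 0.125, -3.3125)
(u₄, v₄, w₄) = (1, 0.125, -3.3125) − 0.25·(0, 0.75, -37.125) = (1, -0.0625, 5.96875)
φ(1, -0.0625, 5.96875) = 152.2666015625

152.2666015625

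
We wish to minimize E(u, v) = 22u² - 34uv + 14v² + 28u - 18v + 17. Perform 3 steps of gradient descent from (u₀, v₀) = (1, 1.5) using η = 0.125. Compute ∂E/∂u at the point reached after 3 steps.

-8647.75

∇E = (44u - 34v + 28, -34u + 28v - 18)
(u₁, v₁) = (1, 1.5) − 0.125·(21, -10) = (-1.625, 2.75)
(u₂, v₂) = (-1.625, 2.75) − 0.125·(-137, 114.25) = (15.5, -11.53125)
(u₃, v₃) = (15.5, -11.53125) − 0.125·(1102.0625, -867.875) = (-122.2578125, 96.953125)
∂E/∂u at (-122.2578125, 96.953125) = -8647.75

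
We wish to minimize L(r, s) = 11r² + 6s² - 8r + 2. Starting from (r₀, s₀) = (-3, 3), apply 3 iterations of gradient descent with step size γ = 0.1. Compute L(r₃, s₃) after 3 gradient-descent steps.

372.168192

∇L = (22r - 8, 12s)
(r₁, s₁) = (-3, 3) − 0.1·(-74, 36) = (4.4, -0.6)
(r₂, s₂) = (4.4, -0.6) − 0.1·(88.8, -7.2) = (-4.48, 0.12)
(r₃, s₃) = (-4.48, 0.12) − 0.1·(-106.56, 1.44) = (6.176, -0.024)
L(6.176, -0.024) = 372.168192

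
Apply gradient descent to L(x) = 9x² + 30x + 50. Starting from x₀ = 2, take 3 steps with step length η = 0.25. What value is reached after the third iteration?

-158.875

L′(x) = 18x + 30
x₁ = 2 − 0.25·66 = -14.5
x₂ = -14.5 − 0.25·(-231) = 43.25
x₃ = 43.25 − 0.25·808.5 = -158.875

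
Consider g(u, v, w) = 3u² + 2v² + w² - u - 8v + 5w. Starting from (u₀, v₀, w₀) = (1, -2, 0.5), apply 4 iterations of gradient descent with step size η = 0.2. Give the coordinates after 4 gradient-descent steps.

(0.168, 1.9936, -2.1112)

∇g = (6u - 1, 4v - 8, 2w + 5)
(u₁, v₁, w₁) = (1, -2, 0.5) − 0.2·(5, -16, 6) = (0, 1.2, -0.7)
(u₂, v₂, w₂) = (0, 1.2, -0.7) − 0.2·(-1, -3.2, 3.6) = (0.2, 1.84, -1.42)
(u₃, v₃, w₃) = (0.2, 1.84, -1.42) − 0.2·(0.2, -0.64, 2.16) = (0.16, 1.968, -1.852)
(u₄, v₄, w₄) = (0.16, 1.968, -1.852) − 0.2·(-0.04, -0.128, 1.296) = (0.168, 1.9936, -2.1112)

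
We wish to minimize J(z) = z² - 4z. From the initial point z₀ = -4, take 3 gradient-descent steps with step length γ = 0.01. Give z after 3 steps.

-3.647152

J′(z) = 2z - 4
Step 1: J′(-4) = -12; z₁ = -4 − 0.01·(-12) = -3.88
Step 2: J′(-3.88) = -11.76; z₂ = -3.88 − 0.01·(-11.76) = -3.7624
Step 3: J′(-3.7624) = -11.5248; z₃ = -3.7624 − 0.01·(-11.5248) = -3.647152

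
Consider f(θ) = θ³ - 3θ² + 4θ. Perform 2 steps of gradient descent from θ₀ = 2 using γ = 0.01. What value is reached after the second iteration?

1.922352

f′(θ) = 3θ² - 6θ + 4
θ₁ = 2 − 0.01·4 = 1.96
θ₂ = 1.96 − 0.01·3.7648 = 1.922352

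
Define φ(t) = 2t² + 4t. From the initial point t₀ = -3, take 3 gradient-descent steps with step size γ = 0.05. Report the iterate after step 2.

-2.28

φ′(t) = 4t + 4
Step 1: φ′(-3) = -8; t₁ = -3 − 0.05·(-8) = -2.6
Step 2: φ′(-2.6) = -6.4; t₂ = -2.6 − 0.05·(-6.4) = -2.28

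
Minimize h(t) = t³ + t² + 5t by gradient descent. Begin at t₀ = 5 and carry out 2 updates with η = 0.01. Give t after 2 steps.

3.4637

h′(t) = 3t² + 2t + 5
t₁ = 5 − 0.01·90 = 4.1
t₂ = 4.1 − 0.01·63.63 = 3.4637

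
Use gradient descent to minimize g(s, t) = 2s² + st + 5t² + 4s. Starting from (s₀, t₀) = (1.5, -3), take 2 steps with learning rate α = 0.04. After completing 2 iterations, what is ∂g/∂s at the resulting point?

∇g = (4s + t + 4, s + 10t)
Step 1: at (1.5, -3), ∇g = (7, -28.5) → (1.5, -3) − 0.04·(7, -28.5) = (1.22, -1.86)
Step 2: at (1.22, -1.86), ∇g = (7.02, -17.38) → (1.22, -1.86) − 0.04·(7.02, -17.38) = (0.9392, -1.1648)
∂g/∂s at (0.9392, -1.1648) = 6.592

6.592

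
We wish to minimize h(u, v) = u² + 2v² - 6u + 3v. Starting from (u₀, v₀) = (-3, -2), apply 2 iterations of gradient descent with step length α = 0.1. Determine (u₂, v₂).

(-0.84, -1.2)

∇h = (2u - 6, 4v + 3)
(u₁, v₁) = (-3, -2) − 0.1·(-12, -5) = (-1.8, -1.5)
(u₂, v₂) = (-1.8, -1.5) − 0.1·(-9.6, -3) = (-0.84, -1.2)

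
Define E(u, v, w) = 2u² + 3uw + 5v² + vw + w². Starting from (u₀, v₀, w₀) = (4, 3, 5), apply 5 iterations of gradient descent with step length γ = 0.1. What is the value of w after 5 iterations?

1.41032

∇E = (4u + 3w, 10v + w, 3u + v + 2w)
Step 1: at (4, 3, 5), ∇E = (31, 35, 25) → (4, 3, 5) − 0.1·(31, 35, 25) = (0.9, -0.5, 2.5)
Step 2: at (0.9, -0.5, 2.5), ∇E = (11.1, -2.5, 7.2) → (0.9, -0.5, 2.5) − 0.1·(11.1, -2.5, 7.2) = (-0.21, -0.25, 1.78)
Step 3: at (-0.21, -0.25, 1.78), ∇E = (4.5, -0.72, 2.68) → (-0.21, -0.25, 1.78) − 0.1·(4.5, -0.72, 2.68) = (-0.66, -0.178, 1.512)
Step 4: at (-0.66, -0.178, 1.512), ∇E = (1.896, -0.268, 0.866) → (-0.66, -0.178, 1.512) − 0.1·(1.896, -0.268, 0.866) = (-0.8496, -0.1512, 1.4254)
Step 5: at (-0.8496, -0.1512, 1.4254), ∇E = (0.8778, -0.0866, 0.1508) → (-0.8496, -0.1512, 1.4254) − 0.1·(0.8778, -0.0866, 0.1508) = (-0.93738, -0.14254, 1.41032)
w = 1.41032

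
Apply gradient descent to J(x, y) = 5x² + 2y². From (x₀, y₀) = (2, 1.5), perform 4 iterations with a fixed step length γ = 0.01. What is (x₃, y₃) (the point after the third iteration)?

(1.458, 1.327104)

∇J = (10x, 4y)
Step 1: at (2, 1.5), ∇J = (20, 6) → (2, 1.5) − 0.01·(20, 6) = (1.8, 1.44)
Step 2: at (1.8, 1.44), ∇J = (18, 5.76) → (1.8, 1.44) − 0.01·(18, 5.76) = (1.62, 1.3824)
Step 3: at (1.62, 1.3824), ∇J = (16.2, 5.5296) → (1.62, 1.3824) − 0.01·(16.2, 5.5296) = (1.458, 1.327104)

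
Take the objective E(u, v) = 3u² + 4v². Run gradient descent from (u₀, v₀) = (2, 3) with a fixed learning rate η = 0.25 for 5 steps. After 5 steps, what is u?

-0.0625

∇E = (6u, 8v)
(u₁, v₁) = (2, 3) − 0.25·(12, 24) = (-1, -3)
(u₂, v₂) = (-1, -3) − 0.25·(-6, -24) = (0.5, 3)
(u₃, v₃) = (0.5, 3) − 0.25·(3, 24) = (-0.25, -3)
(u₄, v₄) = (-0.25, -3) − 0.25·(-1.5, -24) = (0.125, 3)
(u₅, v₅) = (0.125, 3) − 0.25·(0.75, 24) = (-0.0625, -3)
u = -0.0625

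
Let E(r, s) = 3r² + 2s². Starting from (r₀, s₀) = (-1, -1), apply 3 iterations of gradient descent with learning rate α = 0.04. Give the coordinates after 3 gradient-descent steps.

(-0.438976, -0.592704)

∇E = (6r, 4s)
(r₁, s₁) = (-1, -1) − 0.04·(-6, -4) = (-0.76, -0.84)
(r₂, s₂) = (-0.76, -0.84) − 0.04·(-4.56, -3.36) = (-0.5776, -0.7056)
(r₃, s₃) = (-0.5776, -0.7056) − 0.04·(-3.4656, -2.8224) = (-0.438976, -0.592704)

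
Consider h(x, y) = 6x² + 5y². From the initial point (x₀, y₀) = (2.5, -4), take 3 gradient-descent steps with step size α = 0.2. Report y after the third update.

4

∇h = (12x, 10y)
Step 1: at (2.5, -4), ∇h = (30, -40) → (2.5, -4) − 0.2·(30, -40) = (-3.5, 4)
Step 2: at (-3.5, 4), ∇h = (-42, 40) → (-3.5, 4) − 0.2·(-42, 40) = (4.9, -4)
Step 3: at (4.9, -4), ∇h = (58.8, -40) → (4.9, -4) − 0.2·(58.8, -40) = (-6.86, 4)
y = 4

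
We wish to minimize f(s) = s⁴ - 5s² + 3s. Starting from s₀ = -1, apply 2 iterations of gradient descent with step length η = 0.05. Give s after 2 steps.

-1.715275

f′(s) = 4s³ - 10s + 3
Step 1: f′(-1) = 9; s₁ = -1 − 0.05·9 = -1.45
Step 2: f′(-1.45) = 5.3055; s₂ = -1.45 − 0.05·5.3055 = -1.715275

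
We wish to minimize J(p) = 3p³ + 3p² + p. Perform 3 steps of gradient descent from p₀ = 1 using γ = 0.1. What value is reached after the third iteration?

-0.7624064

J′(p) = 9p² + 6p + 1
p₁ = 1 − 0.1·16 = -0.6
p₂ = -0.6 − 0.1·0.64 = -0.664
p₃ = -0.664 − 0.1·0.984064 = -0.7624064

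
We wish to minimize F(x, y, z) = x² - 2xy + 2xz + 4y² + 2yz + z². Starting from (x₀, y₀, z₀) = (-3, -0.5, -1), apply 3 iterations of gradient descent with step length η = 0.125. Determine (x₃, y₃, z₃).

(-1.640625, -0.625, 1.140625)

∇F = (2x - 2y + 2z, -2x + 8y + 2z, 2x + 2y + 2z)
Step 1: at (-3, -0.5, -1), ∇F = (-7, 0, -9) → (-3, -0.5, -1) − 0.125·(-7, 0, -9) = (-2.125, -0.5, 0.125)
Step 2: at (-2.125, -0.5, 0.125), ∇F = (-3, 0.5, -5) → (-2.125, -0.5, 0.125) − 0.125·(-3, 0.5, -5) = (-1.75, -0.5625, 0.75)
Step 3: at (-1.75, -0.5625, 0.75), ∇F = (-0.875, 0.5, -3.125) → (-1.75, -0.5625, 0.75) − 0.125·(-0.875, 0.5, -3.125) = (-1.640625, -0.625, 1.140625)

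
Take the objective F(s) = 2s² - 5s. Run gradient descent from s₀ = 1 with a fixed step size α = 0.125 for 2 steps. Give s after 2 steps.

F′(s) = 4s - 5
Step 1: F′(1) = -1; s₁ = 1 − 0.125·(-1) = 1.125
Step 2: F′(1.125) = -0.5; s₂ = 1.125 − 0.125·(-0.5) = 1.1875

1.1875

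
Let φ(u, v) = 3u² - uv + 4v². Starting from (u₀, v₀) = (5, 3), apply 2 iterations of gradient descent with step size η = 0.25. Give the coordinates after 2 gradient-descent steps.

∇φ = (6u - v, -u + 8v)
Step 1: at (5, 3), ∇φ = (27, 19) → (5, 3) − 0.25·(27, 19) = (-1.75, -1.75)
Step 2: at (-1.75, -1.75), ∇φ = (-8.75, -12.25) → (-1.75, -1.75) − 0.25·(-8.75, -12.25) = (0.4375, 1.3125)

(0.4375, 1.3125)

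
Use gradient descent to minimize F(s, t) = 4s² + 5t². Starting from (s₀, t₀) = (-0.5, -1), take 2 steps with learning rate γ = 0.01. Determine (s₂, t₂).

∇F = (8s, 10t)
Step 1: at (-0.5, -1), ∇F = (-4, -10) → (-0.5, -1) − 0.01·(-4, -10) = (-0.46, -0.9)
Step 2: at (-0.46, -0.9), ∇F = (-3.68, -9) → (-0.46, -0.9) − 0.01·(-3.68, -9) = (-0.4232, -0.81)

(-0.4232, -0.81)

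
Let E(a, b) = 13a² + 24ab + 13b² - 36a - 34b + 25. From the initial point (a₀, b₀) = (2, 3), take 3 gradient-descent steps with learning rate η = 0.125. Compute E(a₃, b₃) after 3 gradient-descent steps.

∇E = (26a + 24b - 36, 24a + 26b - 34)
Step 1: at (2, 3), ∇E = (88, 92) → (2, 3) − 0.125·(88, 92) = (-9, -8.5)
Step 2: at (-9, -8.5), ∇E = (-474, -471) → (-9, -8.5) − 0.125·(-474, -471) = (50.25, 50.375)
Step 3: at (50.25, 50.375), ∇E = (2479.5, 2481.75) → (50.25, 50.375) − 0.125·(2479.5, 2481.75) = (-259.6875, -259.84375)
E(-259.6875, -259.84375) = 3392117.4462890625

3392117.4462890625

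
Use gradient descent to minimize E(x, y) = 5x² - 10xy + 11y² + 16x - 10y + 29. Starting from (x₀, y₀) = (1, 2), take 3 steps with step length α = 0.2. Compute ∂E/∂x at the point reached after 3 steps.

822.48

∇E = (10x - 10y + 16, -10x + 22y - 10)
Step 1: at (1, 2), ∇E = (6, 24) → (1, 2) − 0.2·(6, 24) = (-0.2, -2.8)
Step 2: at (-0.2, -2.8), ∇E = (42, -69.6) → (-0.2, -2.8) − 0.2·(42, -69.6) = (-8.6, 11.12)
Step 3: at (-8.6, 11.12), ∇E = (-181.2, 320.64) → (-8.6, 11.12) − 0.2·(-181.2, 320.64) = (27.64, -53.008)
∂E/∂x at (27.64, -53.008) = 822.48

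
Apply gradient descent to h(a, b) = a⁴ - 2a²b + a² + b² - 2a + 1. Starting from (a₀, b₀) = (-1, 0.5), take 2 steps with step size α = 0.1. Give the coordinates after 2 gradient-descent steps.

(-0.1904, 0.512)

∇h = (4a³ - 4ab + 2a - 2, -2a² + 2b)
Step 1: at (-1, 0.5), ∇h = (-6, -1) → (-1, 0.5) − 0.1·(-6, -1) = (-0.4, 0.6)
Step 2: at (-0.4, 0.6), ∇h = (-2.096, 0.88) → (-0.4, 0.6) − 0.1·(-2.096, 0.88) = (-0.1904, 0.512)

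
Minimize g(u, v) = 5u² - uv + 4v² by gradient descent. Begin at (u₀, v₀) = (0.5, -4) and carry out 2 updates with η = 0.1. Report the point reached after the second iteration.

(-0.075, -0.19)

∇g = (10u - v, -u + 8v)
Step 1: at (0.5, -4), ∇g = (9, -32.5) → (0.5, -4) − 0.1·(9, -32.5) = (-0.4, -0.75)
Step 2: at (-0.4, -0.75), ∇g = (-3.25, -5.6) → (-0.4, -0.75) − 0.1·(-3.25, -5.6) = (-0.075, -0.19)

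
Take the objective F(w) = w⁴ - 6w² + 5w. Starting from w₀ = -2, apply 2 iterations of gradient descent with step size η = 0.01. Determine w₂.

F′(w) = 4w³ - 12w + 5
w₁ = -2 − 0.01·(-3) = -1.97
w₂ = -1.97 − 0.01·(-1.941492) = -1.95058508

-1.95058508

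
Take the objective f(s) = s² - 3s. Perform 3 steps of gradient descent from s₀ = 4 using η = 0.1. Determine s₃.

2.78

f′(s) = 2s - 3
s₁ = 4 − 0.1·5 = 3.5
s₂ = 3.5 − 0.1·4 = 3.1
s₃ = 3.1 − 0.1·3.2 = 2.78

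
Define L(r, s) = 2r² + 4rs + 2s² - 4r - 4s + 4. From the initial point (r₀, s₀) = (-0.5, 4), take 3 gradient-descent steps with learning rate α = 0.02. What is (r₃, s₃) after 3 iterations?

(-1.00912, 3.49088)

∇L = (4r + 4s - 4, 4r + 4s - 4)
(r₁, s₁) = (-0.5, 4) − 0.02·(10, 10) = (-0.7, 3.8)
(r₂, s₂) = (-0.7, 3.8) − 0.02·(8.4, 8.4) = (-0.868, 3.632)
(r₃, s₃) = (-0.868, 3.632) − 0.02·(7.056, 7.056) = (-1.00912, 3.49088)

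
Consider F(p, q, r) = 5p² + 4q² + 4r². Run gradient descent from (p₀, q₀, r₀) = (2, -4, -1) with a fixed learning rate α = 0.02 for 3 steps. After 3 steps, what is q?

∇F = (10p, 8q, 8r)
(p₁, q₁, r₁) = (2, -4, -1) − 0.02·(20, -32, -8) = (1.6, -3.36, -0.84)
(p₂, q₂, r₂) = (1.6, -3.36, -0.84) − 0.02·(16, -26.88, -6.72) = (1.28, -2.8224, -0.7056)
(p₃, q₃, r₃) = (1.28, -2.8224, -0.7056) − 0.02·(12.8, -22.5792, -5.6448) = (1.024, -2.370816, -0.592704)
q = -2.370816

-2.370816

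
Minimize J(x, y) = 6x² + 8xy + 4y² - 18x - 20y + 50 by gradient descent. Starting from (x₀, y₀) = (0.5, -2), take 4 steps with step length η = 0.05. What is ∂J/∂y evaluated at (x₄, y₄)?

∇J = (12x + 8y - 18, 8x + 8y - 20)
Step 1: at (0.5, -2), ∇J = (-28, -32) → (0.5, -2) − 0.05·(-28, -32) = (1.9, -0.4)
Step 2: at (1.9, -0.4), ∇J = (1.6, -8) → (1.9, -0.4) − 0.05·(1.6, -8) = (1.82, 0)
Step 3: at (1.82, 0), ∇J = (3.84, -5.44) → (1.82, 0) − 0.05·(3.84, -5.44) = (1.628, 0.272)
Step 4: at (1.628, 0.272), ∇J = (3.712, -4.8) → (1.628, 0.272) − 0.05·(3.712, -4.8) = (1.4424, 0.512)
∂J/∂y at (1.4424, 0.512) = -4.3648

-4.3648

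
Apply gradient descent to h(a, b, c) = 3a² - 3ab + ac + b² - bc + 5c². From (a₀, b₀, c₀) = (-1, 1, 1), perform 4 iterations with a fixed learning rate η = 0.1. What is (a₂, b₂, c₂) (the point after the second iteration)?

∇h = (6a - 3b + c, -3a + 2b - c, a - b + 10c)
(a₁, b₁, c₁) = (-1, 1, 1) − 0.1·(-8, 4, 8) = (-0.2, 0.6, 0.2)
(a₂, b₂, c₂) = (-0.2, 0.6, 0.2) − 0.1·(-2.8, 1.6, 1.2) = (0.08, 0.44, 0.08)

(0.08, 0.44, 0.08)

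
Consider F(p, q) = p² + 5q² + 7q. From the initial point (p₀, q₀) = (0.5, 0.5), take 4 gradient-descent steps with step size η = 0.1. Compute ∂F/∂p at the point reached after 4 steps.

0.4096

∇F = (2p, 10q + 7)
(p₁, q₁) = (0.5, 0.5) − 0.1·(1, 12) = (0.4, -0.7)
(p₂, q₂) = (0.4, -0.7) − 0.1·(0.8, 0) = (0.32, -0.7)
(p₃, q₃) = (0.32, -0.7) − 0.1·(0.64, 0) = (0.256, -0.7)
(p₄, q₄) = (0.256, -0.7) − 0.1·(0.512, 0) = (0.2048, -0.7)
∂F/∂p at (0.2048, -0.7) = 0.4096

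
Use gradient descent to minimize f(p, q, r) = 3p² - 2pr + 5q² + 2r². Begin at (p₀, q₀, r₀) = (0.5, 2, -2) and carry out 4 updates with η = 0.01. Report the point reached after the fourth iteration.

∇f = (6p - 2r, 10q, -2p + 4r)
(p₁, q₁, r₁) = (0.5, 2, -2) − 0.01·(7, 20, -9) = (0.43, 1.8, -1.91)
(p₂, q₂, r₂) = (0.43, 1.8, -1.91) − 0.01·(6.4, 18, -8.5) = (0.366, 1.62, -1.825)
(p₃, q₃, r₃) = (0.366, 1.62, -1.825) − 0.01·(5.846, 16.2, -8.032) = (0.30754, 1.458, -1.74468)
(p₄, q₄, r₄) = (0.30754, 1.458, -1.74468) − 0.01·(5.3346, 14.58, -7.5938) = (0.254194, 1.3122, -1.668742)

(0.254194, 1.3122, -1.668742)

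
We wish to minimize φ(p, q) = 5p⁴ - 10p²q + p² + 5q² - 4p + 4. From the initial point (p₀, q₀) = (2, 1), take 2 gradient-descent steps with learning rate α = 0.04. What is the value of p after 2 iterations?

∇φ = (20p³ - 20pq + 2p - 4, -10p² + 10q)
(p₁, q₁) = (2, 1) − 0.04·(120, -30) = (-2.8, 2.2)
(p₂, q₂) = (-2.8, 2.2) − 0.04·(-325.44, -56.4) = (10.2176, 4.456)
p = 10.2176

10.2176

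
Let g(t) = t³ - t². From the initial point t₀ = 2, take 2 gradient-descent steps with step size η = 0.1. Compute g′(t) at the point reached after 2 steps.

g′(t) = 3t² - 2t
Step 1: g′(2) = 8; t₁ = 2 − 0.1·8 = 1.2
Step 2: g′(1.2) = 1.92; t₂ = 1.2 − 0.1·1.92 = 1.008
g′(t) at (1.008) = 1.032192

1.032192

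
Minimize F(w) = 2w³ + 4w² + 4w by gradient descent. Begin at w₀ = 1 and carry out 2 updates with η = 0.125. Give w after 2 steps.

F′(w) = 6w² + 8w + 4
w₁ = 1 − 0.125·18 = -1.25
w₂ = -1.25 − 0.125·3.375 = -1.671875

-1.671875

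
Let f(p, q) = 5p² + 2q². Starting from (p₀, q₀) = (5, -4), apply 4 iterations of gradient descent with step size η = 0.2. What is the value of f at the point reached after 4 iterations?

125.00008192

∇f = (10p, 4q)
Step 1: at (5, -4), ∇f = (50, -16) → (5, -4) − 0.2·(50, -16) = (-5, -0.8)
Step 2: at (-5, -0.8), ∇f = (-50, -3.2) → (-5, -0.8) − 0.2·(-50, -3.2) = (5, -0.16)
Step 3: at (5, -0.16), ∇f = (50, -0.64) → (5, -0.16) − 0.2·(50, -0.64) = (-5, -0.032)
Step 4: at (-5, -0.032), ∇f = (-50, -0.128) → (-5, -0.032) − 0.2·(-50, -0.128) = (5, -0.0064)
f(5, -0.0064) = 125.00008192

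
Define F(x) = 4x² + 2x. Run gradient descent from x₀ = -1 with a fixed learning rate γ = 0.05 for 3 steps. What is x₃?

-0.412

F′(x) = 8x + 2
Step 1: F′(-1) = -6; x₁ = -1 − 0.05·(-6) = -0.7
Step 2: F′(-0.7) = -3.6; x₂ = -0.7 − 0.05·(-3.6) = -0.52
Step 3: F′(-0.52) = -2.16; x₃ = -0.52 − 0.05·(-2.16) = -0.412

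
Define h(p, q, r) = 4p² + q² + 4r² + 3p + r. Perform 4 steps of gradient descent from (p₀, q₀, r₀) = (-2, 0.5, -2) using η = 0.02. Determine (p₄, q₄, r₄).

∇h = (8p + 3, 2q, 8r + 1)
(p₁, q₁, r₁) = (-2, 0.5, -2) − 0.02·(-13, 1, -15) = (-1.74, 0.48, -1.7)
(p₂, q₂, r₂) = (-1.74, 0.48, -1.7) − 0.02·(-10.92, 0.96, -12.6) = (-1.5216, 0.4608, -1.448)
(p₃, q₃, r₃) = (-1.5216, 0.4608, -1.448) − 0.02·(-9.1728, 0.9216, -10.584) = (-1.338144, 0.442368, -1.23632)
(p₄, q₄, r₄) = (-1.338144, 0.442368, -1.23632) − 0.02·(-7.705152, 0.884736, -8.89056) = (-1.18404096, 0.42467328, -1.0585088)

(-1.18404096, 0.42467328, -1.0585088)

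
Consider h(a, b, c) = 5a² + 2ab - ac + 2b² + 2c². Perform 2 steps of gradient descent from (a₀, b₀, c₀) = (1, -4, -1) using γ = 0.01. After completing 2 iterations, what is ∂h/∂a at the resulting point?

2.8593

∇h = (10a + 2b - c, 2a + 4b, -a + 4c)
(a₁, b₁, c₁) = (1, -4, -1) − 0.01·(3, -14, -5) = (0.97, -3.86, -0.95)
(a₂, b₂, c₂) = (0.97, -3.86, -0.95) − 0.01·(2.93, -13.5, -4.77) = (0.9407, -3.725, -0.9023)
∂h/∂a at (0.9407, -3.725, -0.9023) = 2.8593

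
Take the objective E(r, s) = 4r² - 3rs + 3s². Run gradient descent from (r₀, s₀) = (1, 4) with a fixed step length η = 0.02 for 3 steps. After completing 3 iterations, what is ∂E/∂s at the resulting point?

13.974

∇E = (8r - 3s, -3r + 6s)
(r₁, s₁) = (1, 4) − 0.02·(-4, 21) = (1.08, 3.58)
(r₂, s₂) = (1.08, 3.58) − 0.02·(-2.1, 18.24) = (1.122, 3.2152)
(r₃, s₃) = (1.122, 3.2152) − 0.02·(-0.6696, 15.9252) = (1.135392, 2.896696)
∂E/∂s at (1.135392, 2.896696) = 13.974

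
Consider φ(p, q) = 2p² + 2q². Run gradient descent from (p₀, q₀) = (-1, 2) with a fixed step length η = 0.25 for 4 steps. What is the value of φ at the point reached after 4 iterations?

∇φ = (4p, 4q)
Step 1: at (-1, 2), ∇φ = (-4, 8) → (-1, 2) − 0.25·(-4, 8) = (0, 0)
Step 2: at (0, 0), ∇φ = (0, 0) → (0, 0) − 0.25·(0, 0) = (0, 0)
Step 3: at (0, 0), ∇φ = (0, 0) → (0, 0) − 0.25·(0, 0) = (0, 0)
Step 4: at (0, 0), ∇φ = (0, 0) → (0, 0) − 0.25·(0, 0) = (0, 0)
φ(0, 0) = 0

0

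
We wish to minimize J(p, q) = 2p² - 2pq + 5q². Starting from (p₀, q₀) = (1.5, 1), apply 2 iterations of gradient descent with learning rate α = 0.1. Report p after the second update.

0.72

∇J = (4p - 2q, -2p + 10q)
(p₁, q₁) = (1.5, 1) − 0.1·(4, 7) = (1.1, 0.3)
(p₂, q₂) = (1.1, 0.3) − 0.1·(3.8, 0.8) = (0.72, 0.22)
p = 0.72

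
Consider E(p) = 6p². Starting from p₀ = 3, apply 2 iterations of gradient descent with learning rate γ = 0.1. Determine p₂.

E′(p) = 12p
p₁ = 3 − 0.1·36 = -0.6
p₂ = -0.6 − 0.1·(-7.2) = 0.12

0.12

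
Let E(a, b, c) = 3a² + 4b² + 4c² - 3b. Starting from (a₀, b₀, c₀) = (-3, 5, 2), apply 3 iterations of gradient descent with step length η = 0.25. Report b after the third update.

-4.25

∇E = (6a, 8b - 3, 8c)
(a₁, b₁, c₁) = (-3, 5, 2) − 0.25·(-18, 37, 16) = (1.5, -4.25, -2)
(a₂, b₂, c₂) = (1.5, -4.25, -2) − 0.25·(9, -37, -16) = (-0.75, 5, 2)
(a₃, b₃, c₃) = (-0.75, 5, 2) − 0.25·(-4.5, 37, 16) = (0.375, -4.25, -2)
b = -4.25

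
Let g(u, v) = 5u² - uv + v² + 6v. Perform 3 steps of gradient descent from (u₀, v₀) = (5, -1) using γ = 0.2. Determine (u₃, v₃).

(-5.584, -1.824)

∇g = (10u - v, -u + 2v + 6)
Step 1: at (5, -1), ∇g = (51, -1) → (5, -1) − 0.2·(51, -1) = (-5.2, -0.8)
Step 2: at (-5.2, -0.8), ∇g = (-51.2, 9.6) → (-5.2, -0.8) − 0.2·(-51.2, 9.6) = (5.04, -2.72)
Step 3: at (5.04, -2.72), ∇g = (53.12, -4.48) → (5.04, -2.72) − 0.2·(53.12, -4.48) = (-5.584, -1.824)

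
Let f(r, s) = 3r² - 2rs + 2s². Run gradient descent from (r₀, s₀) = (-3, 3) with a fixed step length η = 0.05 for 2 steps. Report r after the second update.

-1.05

∇f = (6r - 2s, -2r + 4s)
(r₁, s₁) = (-3, 3) − 0.05·(-24, 18) = (-1.8, 2.1)
(r₂, s₂) = (-1.8, 2.1) − 0.05·(-15, 12) = (-1.05, 1.5)
r = -1.05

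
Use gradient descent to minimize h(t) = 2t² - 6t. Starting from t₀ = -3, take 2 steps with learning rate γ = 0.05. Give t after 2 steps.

-1.38

h′(t) = 4t - 6
t₁ = -3 − 0.05·(-18) = -2.1
t₂ = -2.1 − 0.05·(-14.4) = -1.38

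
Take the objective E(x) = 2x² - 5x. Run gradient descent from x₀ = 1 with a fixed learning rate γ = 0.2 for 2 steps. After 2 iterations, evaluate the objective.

-3.1248

E′(x) = 4x - 5
x₁ = 1 − 0.2·(-1) = 1.2
x₂ = 1.2 − 0.2·(-0.2) = 1.24
E(1.24) = -3.1248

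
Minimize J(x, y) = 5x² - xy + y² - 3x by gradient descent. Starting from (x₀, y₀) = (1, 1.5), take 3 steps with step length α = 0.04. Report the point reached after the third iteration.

∇J = (10x - y - 3, -x + 2y)
Step 1: at (1, 1.5), ∇J = (5.5, 2) → (1, 1.5) − 0.04·(5.5, 2) = (0.78, 1.42)
Step 2: at (0.78, 1.42), ∇J = (3.38, 2.06) → (0.78, 1.42) − 0.04·(3.38, 2.06) = (0.6448, 1.3376)
Step 3: at (0.6448, 1.3376), ∇J = (2.1104, 2.0304) → (0.6448, 1.3376) − 0.04·(2.1104, 2.0304) = (0.560384, 1.256384)

(0.560384, 1.256384)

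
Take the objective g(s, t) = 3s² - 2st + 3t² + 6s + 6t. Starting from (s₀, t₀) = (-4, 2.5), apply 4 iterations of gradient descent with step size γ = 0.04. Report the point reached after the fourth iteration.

(-1.8214912, -0.43170176)

∇g = (6s - 2t + 6, -2s + 6t + 6)
Step 1: at (-4, 2.5), ∇g = (-23, 29) → (-4, 2.5) − 0.04·(-23, 29) = (-3.08, 1.34)
Step 2: at (-3.08, 1.34), ∇g = (-15.16, 20.2) → (-3.08, 1.34) − 0.04·(-15.16, 20.2) = (-2.4736, 0.532)
Step 3: at (-2.4736, 0.532), ∇g = (-9.9056, 14.1392) → (-2.4736, 0.532) − 0.04·(-9.9056, 14.1392) = (-2.077376, -0.033568)
Step 4: at (-2.077376, -0.033568), ∇g = (-6.39712, 9.953344) → (-2.077376, -0.033568) − 0.04·(-6.39712, 9.953344) = (-1.8214912, -0.43170176)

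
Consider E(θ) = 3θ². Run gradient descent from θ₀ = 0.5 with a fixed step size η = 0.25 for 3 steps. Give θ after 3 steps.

-0.0625

E′(θ) = 6θ
θ₁ = 0.5 − 0.25·3 = -0.25
θ₂ = -0.25 − 0.25·(-1.5) = 0.125
θ₃ = 0.125 − 0.25·0.75 = -0.0625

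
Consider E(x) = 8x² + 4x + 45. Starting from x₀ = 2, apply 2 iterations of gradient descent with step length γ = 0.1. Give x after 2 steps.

E′(x) = 16x + 4
x₁ = 2 − 0.1·36 = -1.6
x₂ = -1.6 − 0.1·(-21.6) = 0.56

0.56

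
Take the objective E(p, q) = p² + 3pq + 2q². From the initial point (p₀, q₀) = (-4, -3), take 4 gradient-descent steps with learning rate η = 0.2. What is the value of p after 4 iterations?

∇E = (2p + 3q, 3p + 4q)
Step 1: at (-4, -3), ∇E = (-17, -24) → (-4, -3) − 0.2·(-17, -24) = (-0.6, 1.8)
Step 2: at (-0.6, 1.8), ∇E = (4.2, 5.4) → (-0.6, 1.8) − 0.2·(4.2, 5.4) = (-1.44, 0.72)
Step 3: at (-1.44, 0.72), ∇E = (-0.72, -1.44) → (-1.44, 0.72) − 0.2·(-0.72, -1.44) = (-1.296, 1.008)
Step 4: at (-1.296, 1.008), ∇E = (0.432, 0.144) → (-1.296, 1.008) − 0.2·(0.432, 0.144) = (-1.3824, 0.9792)
p = -1.3824

-1.3824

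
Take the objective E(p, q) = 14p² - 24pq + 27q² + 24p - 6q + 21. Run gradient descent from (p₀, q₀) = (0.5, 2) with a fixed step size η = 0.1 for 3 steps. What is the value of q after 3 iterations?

∇E = (28p - 24q + 24, -24p + 54q - 6)
(p₁, q₁) = (0.5, 2) − 0.1·(-10, 90) = (1.5, -7)
(p₂, q₂) = (1.5, -7) − 0.1·(234, -420) = (-21.9, 35)
(p₃, q₃) = (-21.9, 35) − 0.1·(-1429.2, 2409.6) = (121.02, -205.96)
q = -205.96

-205.96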